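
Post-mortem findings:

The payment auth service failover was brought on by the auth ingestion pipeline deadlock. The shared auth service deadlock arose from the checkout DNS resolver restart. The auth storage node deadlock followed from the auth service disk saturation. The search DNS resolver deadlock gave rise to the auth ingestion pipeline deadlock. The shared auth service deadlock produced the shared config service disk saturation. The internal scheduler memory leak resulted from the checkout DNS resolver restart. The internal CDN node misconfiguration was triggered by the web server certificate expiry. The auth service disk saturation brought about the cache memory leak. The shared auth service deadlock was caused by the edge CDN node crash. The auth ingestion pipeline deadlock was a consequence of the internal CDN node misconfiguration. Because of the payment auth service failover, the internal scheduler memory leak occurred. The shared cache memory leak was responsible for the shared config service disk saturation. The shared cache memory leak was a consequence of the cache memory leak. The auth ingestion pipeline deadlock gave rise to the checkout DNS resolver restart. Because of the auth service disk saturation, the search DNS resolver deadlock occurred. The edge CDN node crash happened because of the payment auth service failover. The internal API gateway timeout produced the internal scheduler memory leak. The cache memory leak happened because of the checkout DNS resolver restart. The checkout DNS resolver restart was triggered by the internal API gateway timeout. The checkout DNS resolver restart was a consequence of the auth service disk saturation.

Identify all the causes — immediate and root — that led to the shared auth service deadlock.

the auth ingestion pipeline deadlock, the auth service disk saturation, the checkout DNS resolver restart, the edge CDN node crash, the internal API gateway timeout, the internal CDN node misconfiguration, the payment auth service failover, the search DNS resolver deadlock, the web server certificate expiry

Immediate causes of the shared auth service deadlock: the checkout DNS resolver restart, the edge CDN node crash.
Further upstream: the web server certificate expiry, the auth service disk saturation, the internal CDN node misconfiguration, the search DNS resolver deadlock, the auth ingestion pipeline deadlock, the payment auth service failover, the internal API gateway timeout.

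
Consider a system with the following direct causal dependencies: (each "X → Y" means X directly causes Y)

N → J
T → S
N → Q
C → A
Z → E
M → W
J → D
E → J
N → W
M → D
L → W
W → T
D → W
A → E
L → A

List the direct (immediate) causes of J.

Upstream contributors include L, C, Z, A, but only E, N feed directly into J.

E, N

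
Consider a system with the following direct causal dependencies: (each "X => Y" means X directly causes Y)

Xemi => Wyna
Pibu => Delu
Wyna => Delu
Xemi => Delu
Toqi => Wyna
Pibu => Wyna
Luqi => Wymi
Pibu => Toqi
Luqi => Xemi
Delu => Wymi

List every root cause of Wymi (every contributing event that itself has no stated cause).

Tracing upstream from Wymi: Wymi ← Delu ← Pibu.
A separate upstream branch: Wymi ← Luqi.
Each of those chain origins has no stated cause.

Luqi, Pibu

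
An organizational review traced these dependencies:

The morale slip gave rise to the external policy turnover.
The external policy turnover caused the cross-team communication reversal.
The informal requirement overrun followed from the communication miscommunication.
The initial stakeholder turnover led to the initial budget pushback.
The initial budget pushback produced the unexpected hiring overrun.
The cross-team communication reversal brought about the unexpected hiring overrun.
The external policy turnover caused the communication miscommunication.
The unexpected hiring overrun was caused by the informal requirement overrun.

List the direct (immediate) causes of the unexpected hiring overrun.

the cross-team communication reversal, the informal requirement overrun, the initial budget pushback

Upstream contributors include the initial stakeholder turnover, the morale slip, the external policy turnover, the communication miscommunication, but only the cross-team communication reversal, the informal requirement overrun, the initial budget pushback feed directly into the unexpected hiring overrun.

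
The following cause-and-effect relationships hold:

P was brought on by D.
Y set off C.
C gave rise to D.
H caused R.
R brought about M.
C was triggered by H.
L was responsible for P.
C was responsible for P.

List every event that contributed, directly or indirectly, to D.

Immediate cause of D: C.
Further upstream: H, Y.

C, H, Y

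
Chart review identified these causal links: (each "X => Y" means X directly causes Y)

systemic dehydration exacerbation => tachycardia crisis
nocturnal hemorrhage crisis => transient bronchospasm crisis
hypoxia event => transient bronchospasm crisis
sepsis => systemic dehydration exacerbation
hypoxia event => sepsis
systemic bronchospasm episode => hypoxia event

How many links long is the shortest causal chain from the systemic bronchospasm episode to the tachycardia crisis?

Shortest chain: the systemic bronchospasm episode → the hypoxia event → the sepsis → the systemic dehydration exacerbation → the tachycardia crisis.

4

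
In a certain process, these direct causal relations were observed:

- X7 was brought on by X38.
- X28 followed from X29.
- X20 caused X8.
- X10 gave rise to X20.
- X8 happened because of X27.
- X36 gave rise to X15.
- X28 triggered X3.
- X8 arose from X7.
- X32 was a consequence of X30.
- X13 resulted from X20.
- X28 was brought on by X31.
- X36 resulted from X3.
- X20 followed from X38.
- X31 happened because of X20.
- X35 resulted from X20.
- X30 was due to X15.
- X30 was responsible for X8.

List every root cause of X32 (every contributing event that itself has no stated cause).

Tracing upstream from X32: X32 ← X30 ← X15 ← X36 ← X3 ← X28 ← X31 ← X20 ← X38.
A separate upstream branch: X32 ← X30 ← X15 ← X36 ← X3 ← X28 ← X31 ← X20 ← X10.
A separate upstream branch: X32 ← X30 ← X15 ← X36 ← X3 ← X28 ← X29.
Each of those chain origins has no stated cause.

X10, X29, X38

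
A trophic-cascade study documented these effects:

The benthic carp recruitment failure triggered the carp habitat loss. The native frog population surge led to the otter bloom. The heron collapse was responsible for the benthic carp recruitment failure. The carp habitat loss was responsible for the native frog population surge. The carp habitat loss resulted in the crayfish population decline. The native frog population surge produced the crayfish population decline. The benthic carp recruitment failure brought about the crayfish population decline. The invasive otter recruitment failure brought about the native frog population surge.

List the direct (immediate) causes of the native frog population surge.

the carp habitat loss, the invasive otter recruitment failure

Upstream contributors include the heron collapse, the benthic carp recruitment failure, but only the carp habitat loss, the invasive otter recruitment failure feed directly into the native frog population surge.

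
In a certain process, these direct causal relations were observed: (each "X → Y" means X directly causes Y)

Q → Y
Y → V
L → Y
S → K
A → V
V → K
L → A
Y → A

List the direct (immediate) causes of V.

Upstream contributors include Q, L, but only A, Y feed directly into V.

A, Y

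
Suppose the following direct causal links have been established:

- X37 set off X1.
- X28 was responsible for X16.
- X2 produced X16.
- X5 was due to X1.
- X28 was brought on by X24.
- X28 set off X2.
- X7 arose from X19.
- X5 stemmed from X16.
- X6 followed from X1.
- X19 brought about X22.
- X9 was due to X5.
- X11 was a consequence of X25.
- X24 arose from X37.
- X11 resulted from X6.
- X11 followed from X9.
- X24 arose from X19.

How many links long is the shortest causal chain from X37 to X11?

Shortest chain: X37 → X1 → X6 → X11.

3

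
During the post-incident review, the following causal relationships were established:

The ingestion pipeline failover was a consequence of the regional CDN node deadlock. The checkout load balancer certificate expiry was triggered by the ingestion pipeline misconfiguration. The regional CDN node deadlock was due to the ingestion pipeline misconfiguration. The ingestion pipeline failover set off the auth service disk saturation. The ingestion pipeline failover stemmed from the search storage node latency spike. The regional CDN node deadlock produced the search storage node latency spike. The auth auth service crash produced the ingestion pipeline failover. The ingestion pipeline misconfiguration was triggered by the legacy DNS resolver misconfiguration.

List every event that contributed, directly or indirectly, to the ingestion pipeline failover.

Immediate causes of the ingestion pipeline failover: the regional CDN node deadlock, the auth auth service crash, the search storage node latency spike.
Further upstream: the legacy DNS resolver misconfiguration, the ingestion pipeline misconfiguration.

the auth auth service crash, the ingestion pipeline misconfiguration, the legacy DNS resolver misconfiguration, the regional CDN node deadlock, the search storage node latency spike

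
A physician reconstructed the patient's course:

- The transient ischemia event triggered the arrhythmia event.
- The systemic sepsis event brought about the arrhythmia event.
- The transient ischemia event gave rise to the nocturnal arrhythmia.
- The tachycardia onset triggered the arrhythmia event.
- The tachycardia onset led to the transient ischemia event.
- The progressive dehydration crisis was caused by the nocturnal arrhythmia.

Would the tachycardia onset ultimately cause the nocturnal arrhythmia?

Yes

There is a causal chain: the tachycardia onset → the transient ischemia event → the nocturnal arrhythmia.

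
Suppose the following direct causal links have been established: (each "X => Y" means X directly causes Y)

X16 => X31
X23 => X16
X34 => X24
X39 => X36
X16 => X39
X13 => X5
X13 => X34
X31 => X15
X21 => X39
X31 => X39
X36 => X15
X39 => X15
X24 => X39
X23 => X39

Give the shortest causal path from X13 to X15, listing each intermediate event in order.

X13 → X34
X34 → X24
X24 → X39
X39 → X15
Length: 4 steps.

X13 → X34 → X24 → X39 → X15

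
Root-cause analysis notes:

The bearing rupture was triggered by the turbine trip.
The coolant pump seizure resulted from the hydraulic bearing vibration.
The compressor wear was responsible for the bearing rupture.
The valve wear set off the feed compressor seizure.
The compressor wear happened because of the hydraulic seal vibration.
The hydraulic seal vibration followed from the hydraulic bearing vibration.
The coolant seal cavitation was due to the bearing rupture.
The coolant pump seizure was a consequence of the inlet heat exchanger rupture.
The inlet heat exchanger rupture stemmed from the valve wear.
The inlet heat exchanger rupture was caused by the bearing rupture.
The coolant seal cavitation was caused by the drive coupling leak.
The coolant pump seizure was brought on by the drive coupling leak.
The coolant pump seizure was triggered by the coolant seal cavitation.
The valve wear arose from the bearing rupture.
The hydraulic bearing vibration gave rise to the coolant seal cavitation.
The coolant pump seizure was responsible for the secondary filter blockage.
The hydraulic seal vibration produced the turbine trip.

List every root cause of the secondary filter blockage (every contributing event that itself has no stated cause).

Tracing upstream from the secondary filter blockage: the secondary filter blockage ← the coolant pump seizure ← the hydraulic bearing vibration.
A separate upstream branch: the secondary filter blockage ← the coolant pump seizure ← the drive coupling leak.
Each of those chain origins has no stated cause.

the drive coupling leak, the hydraulic bearing vibration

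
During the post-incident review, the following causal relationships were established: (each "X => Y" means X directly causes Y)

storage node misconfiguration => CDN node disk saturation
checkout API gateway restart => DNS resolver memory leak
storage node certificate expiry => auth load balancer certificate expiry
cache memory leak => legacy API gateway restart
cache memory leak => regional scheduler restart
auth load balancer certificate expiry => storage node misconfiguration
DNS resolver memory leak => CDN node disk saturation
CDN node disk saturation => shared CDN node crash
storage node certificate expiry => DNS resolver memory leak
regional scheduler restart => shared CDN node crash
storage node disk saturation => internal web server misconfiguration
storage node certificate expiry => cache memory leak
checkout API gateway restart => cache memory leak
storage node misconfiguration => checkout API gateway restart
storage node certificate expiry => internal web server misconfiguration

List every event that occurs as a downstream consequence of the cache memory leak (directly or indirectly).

the legacy API gateway restart, the regional scheduler restart, the shared CDN node crash

Direct effects: the legacy API gateway restart, the regional scheduler restart.
2 steps out: the shared CDN node crash.
Not reachable from it: the storage node certificate expiry, the auth load balancer certificate expiry, the storage node misconfiguration, the storage node disk saturation, the checkout API gateway restart, the internal web server misconfiguration, the DNS resolver memory leak, the CDN node disk saturation.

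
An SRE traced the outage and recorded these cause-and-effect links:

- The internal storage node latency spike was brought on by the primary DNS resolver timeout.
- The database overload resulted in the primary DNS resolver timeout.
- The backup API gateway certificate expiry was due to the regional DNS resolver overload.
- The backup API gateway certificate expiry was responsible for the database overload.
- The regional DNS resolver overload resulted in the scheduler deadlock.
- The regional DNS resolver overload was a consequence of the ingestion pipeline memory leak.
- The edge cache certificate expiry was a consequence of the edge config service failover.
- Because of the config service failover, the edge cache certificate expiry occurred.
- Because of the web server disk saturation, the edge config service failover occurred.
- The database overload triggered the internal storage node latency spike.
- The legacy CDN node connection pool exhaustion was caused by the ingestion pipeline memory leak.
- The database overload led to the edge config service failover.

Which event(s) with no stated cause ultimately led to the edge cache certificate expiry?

the config service failover, the ingestion pipeline memory leak, the web server disk saturation

Tracing upstream from the edge cache certificate expiry: the edge cache certificate expiry ← the edge config service failover ← the database overload ← the backup API gateway certificate expiry ← the regional DNS resolver overload ← the ingestion pipeline memory leak.
A separate upstream branch: the edge cache certificate expiry ← the edge config service failover ← the web server disk saturation.
A separate upstream branch: the edge cache certificate expiry ← the config service failover.
Each of those chain origins has no stated cause.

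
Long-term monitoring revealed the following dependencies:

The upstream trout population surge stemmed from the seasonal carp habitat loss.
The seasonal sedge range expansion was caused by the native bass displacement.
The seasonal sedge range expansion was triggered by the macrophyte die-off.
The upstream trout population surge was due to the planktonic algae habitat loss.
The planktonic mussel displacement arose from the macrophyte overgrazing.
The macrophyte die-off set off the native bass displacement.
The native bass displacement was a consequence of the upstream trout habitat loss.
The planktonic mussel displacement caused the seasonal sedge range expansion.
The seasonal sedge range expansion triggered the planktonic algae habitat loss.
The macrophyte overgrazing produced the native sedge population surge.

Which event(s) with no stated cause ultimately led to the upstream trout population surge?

Tracing upstream from the upstream trout population surge: the upstream trout population surge ← the planktonic algae habitat loss ← the seasonal sedge range expansion ← the planktonic mussel displacement ← the macrophyte overgrazing.
A separate upstream branch: the upstream trout population surge ← the planktonic algae habitat loss ← the seasonal sedge range expansion ← the native bass displacement ← the upstream trout habitat loss.
A separate upstream branch: the upstream trout population surge ← the seasonal carp habitat loss.
A separate upstream branch: the upstream trout population surge ← the planktonic algae habitat loss ← the seasonal sedge range expansion ← the macrophyte die-off.
Each of those chain origins has no stated cause.

the macrophyte die-off, the macrophyte overgrazing, the seasonal carp habitat loss, the upstream trout habitat loss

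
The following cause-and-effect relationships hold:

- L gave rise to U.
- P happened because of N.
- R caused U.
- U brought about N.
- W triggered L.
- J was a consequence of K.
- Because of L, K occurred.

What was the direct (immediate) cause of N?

U

Upstream contributors include W, L, R, but only U feeds directly into N.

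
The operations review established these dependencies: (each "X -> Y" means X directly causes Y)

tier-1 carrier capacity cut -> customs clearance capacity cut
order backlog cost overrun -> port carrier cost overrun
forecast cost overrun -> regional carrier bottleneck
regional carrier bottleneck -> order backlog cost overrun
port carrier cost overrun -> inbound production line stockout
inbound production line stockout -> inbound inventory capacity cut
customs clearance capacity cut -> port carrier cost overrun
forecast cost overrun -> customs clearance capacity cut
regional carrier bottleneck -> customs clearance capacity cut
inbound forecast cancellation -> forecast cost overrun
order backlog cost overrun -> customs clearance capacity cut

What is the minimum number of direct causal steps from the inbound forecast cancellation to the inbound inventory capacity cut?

5

Shortest chain: the inbound forecast cancellation → the forecast cost overrun → the customs clearance capacity cut → the port carrier cost overrun → the inbound production line stockout → the inbound inventory capacity cut.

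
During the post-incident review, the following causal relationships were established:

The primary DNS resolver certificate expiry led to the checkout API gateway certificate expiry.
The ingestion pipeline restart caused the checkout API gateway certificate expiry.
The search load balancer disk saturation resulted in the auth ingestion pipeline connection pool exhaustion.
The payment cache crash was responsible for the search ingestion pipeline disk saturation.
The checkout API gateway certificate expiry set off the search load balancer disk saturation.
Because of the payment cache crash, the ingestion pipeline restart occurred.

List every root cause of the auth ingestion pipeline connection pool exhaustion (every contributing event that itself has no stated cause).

Tracing upstream from the auth ingestion pipeline connection pool exhaustion: the auth ingestion pipeline connection pool exhaustion ← the search load balancer disk saturation ← the checkout API gateway certificate expiry ← the ingestion pipeline restart ← the payment cache crash.
A separate upstream branch: the auth ingestion pipeline connection pool exhaustion ← the search load balancer disk saturation ← the checkout API gateway certificate expiry ← the primary DNS resolver certificate expiry.
Each of those chain origins has no stated cause.

the payment cache crash, the primary DNS resolver certificate expiry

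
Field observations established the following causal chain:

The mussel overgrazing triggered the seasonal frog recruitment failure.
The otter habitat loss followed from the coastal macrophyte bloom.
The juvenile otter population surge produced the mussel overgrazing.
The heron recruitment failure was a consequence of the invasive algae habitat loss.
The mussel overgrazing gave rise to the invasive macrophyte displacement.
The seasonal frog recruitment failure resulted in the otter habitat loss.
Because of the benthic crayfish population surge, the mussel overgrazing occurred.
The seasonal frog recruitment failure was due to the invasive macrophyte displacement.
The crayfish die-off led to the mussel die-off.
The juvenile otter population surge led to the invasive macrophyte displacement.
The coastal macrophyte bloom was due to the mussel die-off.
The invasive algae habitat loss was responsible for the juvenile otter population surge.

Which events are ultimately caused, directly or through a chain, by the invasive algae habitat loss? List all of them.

Direct effects: the juvenile otter population surge, the heron recruitment failure.
2 steps out: the mussel overgrazing, the invasive macrophyte displacement.
3 steps out: the seasonal frog recruitment failure.
4 steps out: the otter habitat loss.
Not reachable from it: the benthic crayfish population surge, the crayfish die-off, the mussel die-off, the coastal macrophyte bloom.

the heron recruitment failure, the invasive macrophyte displacement, the juvenile otter population surge, the mussel overgrazing, the otter habitat loss, the seasonal frog recruitment failure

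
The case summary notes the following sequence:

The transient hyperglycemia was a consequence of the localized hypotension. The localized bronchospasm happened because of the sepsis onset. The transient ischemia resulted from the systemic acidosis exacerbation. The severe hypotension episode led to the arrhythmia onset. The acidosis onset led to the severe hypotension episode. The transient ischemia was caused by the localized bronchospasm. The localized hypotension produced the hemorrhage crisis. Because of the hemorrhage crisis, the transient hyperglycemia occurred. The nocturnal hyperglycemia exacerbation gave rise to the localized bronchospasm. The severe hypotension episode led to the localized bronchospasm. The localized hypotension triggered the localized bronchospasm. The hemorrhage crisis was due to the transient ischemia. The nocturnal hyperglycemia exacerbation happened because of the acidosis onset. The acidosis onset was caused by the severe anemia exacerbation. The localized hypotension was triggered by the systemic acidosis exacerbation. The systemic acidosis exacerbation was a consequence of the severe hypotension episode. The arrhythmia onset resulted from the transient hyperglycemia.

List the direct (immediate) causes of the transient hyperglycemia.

Upstream contributors include the severe anemia exacerbation, the acidosis onset, the severe hypotension episode, the systemic acidosis exacerbation, the nocturnal hyperglycemia exacerbation, the localized bronchospasm, the transient ischemia, the sepsis onset, but only the hemorrhage crisis, the localized hypotension feed directly into the transient hyperglycemia.

the hemorrhage crisis, the localized hypotension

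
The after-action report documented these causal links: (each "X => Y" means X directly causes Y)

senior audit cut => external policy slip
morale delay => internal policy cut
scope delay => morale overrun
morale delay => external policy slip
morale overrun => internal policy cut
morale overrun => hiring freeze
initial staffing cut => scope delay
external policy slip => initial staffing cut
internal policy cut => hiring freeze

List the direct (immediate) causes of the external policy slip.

the morale delay, the senior audit cut

the morale delay, the senior audit cut → the external policy slip with nothing further upstream stated.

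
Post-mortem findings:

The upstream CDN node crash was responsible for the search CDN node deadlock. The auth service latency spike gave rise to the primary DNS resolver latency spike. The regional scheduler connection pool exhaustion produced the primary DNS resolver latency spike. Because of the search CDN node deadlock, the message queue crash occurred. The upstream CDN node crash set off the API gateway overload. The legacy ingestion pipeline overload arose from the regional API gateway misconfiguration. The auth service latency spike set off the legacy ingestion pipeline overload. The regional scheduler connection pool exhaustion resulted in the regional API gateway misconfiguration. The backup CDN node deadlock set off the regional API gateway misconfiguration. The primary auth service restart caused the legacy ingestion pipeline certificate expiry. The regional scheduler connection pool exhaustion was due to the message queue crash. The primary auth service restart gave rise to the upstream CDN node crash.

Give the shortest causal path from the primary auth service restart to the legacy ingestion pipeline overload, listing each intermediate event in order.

the primary auth service restart → the upstream CDN node crash → the search CDN node deadlock → the message queue crash → the regional scheduler connection pool exhaustion → the regional API gateway misconfiguration → the legacy ingestion pipeline overload

the primary auth service restart → the upstream CDN node crash
the upstream CDN node crash → the search CDN node deadlock
the search CDN node deadlock → the message queue crash
the message queue crash → the regional scheduler connection pool exhaustion
the regional scheduler connection pool exhaustion → the regional API gateway misconfiguration
the regional API gateway misconfiguration → the legacy ingestion pipeline overload
Length: 6 steps.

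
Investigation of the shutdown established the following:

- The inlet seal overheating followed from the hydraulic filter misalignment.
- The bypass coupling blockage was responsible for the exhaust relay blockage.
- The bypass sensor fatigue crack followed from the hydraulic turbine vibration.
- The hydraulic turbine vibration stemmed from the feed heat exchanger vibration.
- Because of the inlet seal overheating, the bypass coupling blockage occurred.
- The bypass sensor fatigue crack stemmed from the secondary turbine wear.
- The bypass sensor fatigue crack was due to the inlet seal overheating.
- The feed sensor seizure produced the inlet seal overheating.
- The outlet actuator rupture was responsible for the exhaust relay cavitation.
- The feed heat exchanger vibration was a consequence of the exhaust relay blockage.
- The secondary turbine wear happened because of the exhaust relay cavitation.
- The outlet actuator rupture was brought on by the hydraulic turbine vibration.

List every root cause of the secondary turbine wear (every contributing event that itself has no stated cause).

Tracing upstream from the secondary turbine wear: the secondary turbine wear ← the exhaust relay cavitation ← the outlet actuator rupture ← the hydraulic turbine vibration ← the feed heat exchanger vibration ← the exhaust relay blockage ← the bypass coupling blockage ← the inlet seal overheating ← the hydraulic filter misalignment.
A separate upstream branch: the secondary turbine wear ← the exhaust relay cavitation ← the outlet actuator rupture ← the hydraulic turbine vibration ← the feed heat exchanger vibration ← the exhaust relay blockage ← the bypass coupling blockage ← the inlet seal overheating ← the feed sensor seizure.
Each of those chain origins has no stated cause.

the feed sensor seizure, the hydraulic filter misalignment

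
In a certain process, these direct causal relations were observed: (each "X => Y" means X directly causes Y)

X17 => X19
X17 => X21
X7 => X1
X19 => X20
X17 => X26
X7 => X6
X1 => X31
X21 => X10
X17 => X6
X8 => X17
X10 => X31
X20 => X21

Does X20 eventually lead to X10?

There is a causal chain: X20 → X21 → X10.

Yes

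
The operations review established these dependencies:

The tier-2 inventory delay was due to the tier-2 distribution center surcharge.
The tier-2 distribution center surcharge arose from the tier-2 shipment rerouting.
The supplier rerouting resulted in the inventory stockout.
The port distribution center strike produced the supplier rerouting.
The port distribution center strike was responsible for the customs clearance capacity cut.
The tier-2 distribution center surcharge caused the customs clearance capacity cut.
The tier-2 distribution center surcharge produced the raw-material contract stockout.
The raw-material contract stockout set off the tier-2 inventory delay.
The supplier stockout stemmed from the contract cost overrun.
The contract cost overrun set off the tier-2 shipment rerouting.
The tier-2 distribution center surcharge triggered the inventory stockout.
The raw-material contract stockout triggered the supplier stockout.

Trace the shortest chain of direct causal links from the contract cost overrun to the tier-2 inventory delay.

the contract cost overrun → the tier-2 shipment rerouting → the tier-2 distribution center surcharge → the tier-2 inventory delay

the contract cost overrun → the tier-2 shipment rerouting
the tier-2 shipment rerouting → the tier-2 distribution center surcharge
the tier-2 distribution center surcharge → the tier-2 inventory delay
Length: 3 steps.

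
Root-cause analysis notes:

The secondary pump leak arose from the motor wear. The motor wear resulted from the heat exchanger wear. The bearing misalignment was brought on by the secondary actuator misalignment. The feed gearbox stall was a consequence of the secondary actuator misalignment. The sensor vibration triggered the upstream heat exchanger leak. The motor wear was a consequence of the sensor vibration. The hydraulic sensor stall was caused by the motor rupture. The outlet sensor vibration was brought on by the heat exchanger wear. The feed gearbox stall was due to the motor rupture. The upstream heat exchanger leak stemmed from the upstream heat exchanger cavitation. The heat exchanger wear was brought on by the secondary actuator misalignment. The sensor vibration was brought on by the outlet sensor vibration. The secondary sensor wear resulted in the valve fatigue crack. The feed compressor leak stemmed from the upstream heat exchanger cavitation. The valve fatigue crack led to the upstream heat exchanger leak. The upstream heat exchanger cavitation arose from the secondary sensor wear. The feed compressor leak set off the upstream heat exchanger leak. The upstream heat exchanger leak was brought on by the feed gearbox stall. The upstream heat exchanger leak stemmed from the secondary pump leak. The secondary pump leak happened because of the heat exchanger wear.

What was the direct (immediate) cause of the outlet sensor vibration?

Upstream contributors include the secondary actuator misalignment, but only the heat exchanger wear feeds directly into the outlet sensor vibration.

the heat exchanger wear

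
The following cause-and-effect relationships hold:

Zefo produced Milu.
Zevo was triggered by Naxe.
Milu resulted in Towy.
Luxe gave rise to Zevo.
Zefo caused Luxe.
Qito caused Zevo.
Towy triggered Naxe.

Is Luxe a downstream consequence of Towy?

No

Towy leads to Naxe, Zevo; Luxe is not among them.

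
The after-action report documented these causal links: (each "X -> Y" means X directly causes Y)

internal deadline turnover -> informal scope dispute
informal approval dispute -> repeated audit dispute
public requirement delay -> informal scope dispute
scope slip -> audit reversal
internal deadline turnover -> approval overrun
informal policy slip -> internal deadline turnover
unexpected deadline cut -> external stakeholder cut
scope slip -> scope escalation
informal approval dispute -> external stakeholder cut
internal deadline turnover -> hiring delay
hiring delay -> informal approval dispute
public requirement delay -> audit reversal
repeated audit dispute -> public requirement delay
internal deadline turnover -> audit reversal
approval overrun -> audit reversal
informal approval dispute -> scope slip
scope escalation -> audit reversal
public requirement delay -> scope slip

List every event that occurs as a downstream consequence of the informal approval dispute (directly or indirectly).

the audit reversal, the external stakeholder cut, the informal scope dispute, the public requirement delay, the repeated audit dispute, the scope escalation, the scope slip

Direct effects: the external stakeholder cut, the repeated audit dispute, the scope slip.
2 steps out: the public requirement delay, the scope escalation, the audit reversal.
3 steps out: the informal scope dispute.
Not reachable from it: the informal policy slip, the internal deadline turnover, the unexpected deadline cut, the hiring delay, the approval overrun.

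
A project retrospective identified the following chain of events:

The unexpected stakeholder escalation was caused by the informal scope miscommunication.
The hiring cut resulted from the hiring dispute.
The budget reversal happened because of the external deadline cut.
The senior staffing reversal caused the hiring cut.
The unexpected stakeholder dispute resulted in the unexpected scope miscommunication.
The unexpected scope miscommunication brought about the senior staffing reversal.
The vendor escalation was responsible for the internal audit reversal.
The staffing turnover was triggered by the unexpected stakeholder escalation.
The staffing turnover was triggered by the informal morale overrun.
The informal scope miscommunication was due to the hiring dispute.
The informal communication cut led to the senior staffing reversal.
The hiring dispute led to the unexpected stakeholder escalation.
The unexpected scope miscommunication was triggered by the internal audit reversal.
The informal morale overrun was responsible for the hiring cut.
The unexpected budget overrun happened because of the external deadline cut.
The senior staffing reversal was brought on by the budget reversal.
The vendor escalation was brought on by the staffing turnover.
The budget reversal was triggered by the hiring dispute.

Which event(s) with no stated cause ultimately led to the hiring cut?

Tracing upstream from the hiring cut: the hiring cut ← the senior staffing reversal ← the budget reversal ← the external deadline cut.
A separate upstream branch: the hiring cut ← the hiring dispute.
A separate upstream branch: the hiring cut ← the informal morale overrun.
A separate upstream branch: the hiring cut ← the senior staffing reversal ← the unexpected scope miscommunication ← the unexpected stakeholder dispute.
A separate upstream branch: the hiring cut ← the senior staffing reversal ← the informal communication cut.
Each of those chain origins has no stated cause.

the external deadline cut, the hiring dispute, the informal communication cut, the informal morale overrun, the unexpected stakeholder dispute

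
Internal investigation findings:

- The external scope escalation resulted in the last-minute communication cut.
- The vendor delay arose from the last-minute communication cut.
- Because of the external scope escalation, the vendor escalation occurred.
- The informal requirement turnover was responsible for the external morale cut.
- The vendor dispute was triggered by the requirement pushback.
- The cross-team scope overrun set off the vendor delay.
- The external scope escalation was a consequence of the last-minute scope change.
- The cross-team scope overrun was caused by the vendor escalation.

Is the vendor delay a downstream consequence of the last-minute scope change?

Yes

There is a causal chain: the last-minute scope change → the external scope escalation → the last-minute communication cut → the vendor delay.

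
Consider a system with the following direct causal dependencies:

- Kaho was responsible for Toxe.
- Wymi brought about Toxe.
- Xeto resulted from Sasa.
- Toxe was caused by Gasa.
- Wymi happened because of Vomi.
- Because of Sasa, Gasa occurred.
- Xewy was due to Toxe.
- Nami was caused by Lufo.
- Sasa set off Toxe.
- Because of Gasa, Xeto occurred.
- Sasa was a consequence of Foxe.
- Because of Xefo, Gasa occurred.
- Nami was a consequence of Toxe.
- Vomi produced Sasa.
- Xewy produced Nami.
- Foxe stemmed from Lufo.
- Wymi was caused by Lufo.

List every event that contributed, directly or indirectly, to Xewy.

Immediate cause of Xewy: Toxe.
Further upstream: Lufo, Xefo, Foxe, Kaho, Vomi, Sasa, Gasa, Wymi.

Foxe, Gasa, Kaho, Lufo, Sasa, Toxe, Vomi, Wymi, Xefo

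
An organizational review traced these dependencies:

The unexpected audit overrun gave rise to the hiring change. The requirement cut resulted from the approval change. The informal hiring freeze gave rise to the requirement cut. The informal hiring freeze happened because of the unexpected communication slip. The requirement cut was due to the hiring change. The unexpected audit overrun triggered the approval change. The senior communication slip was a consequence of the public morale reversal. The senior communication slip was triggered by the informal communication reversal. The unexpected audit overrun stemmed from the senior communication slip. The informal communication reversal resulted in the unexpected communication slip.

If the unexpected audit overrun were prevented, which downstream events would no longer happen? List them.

the approval change, the hiring change

Downstream of the unexpected audit overrun: the approval change, the hiring change, the requirement cut.
Of those, still caused via another path: the requirement cut.
The remainder have no surviving cause.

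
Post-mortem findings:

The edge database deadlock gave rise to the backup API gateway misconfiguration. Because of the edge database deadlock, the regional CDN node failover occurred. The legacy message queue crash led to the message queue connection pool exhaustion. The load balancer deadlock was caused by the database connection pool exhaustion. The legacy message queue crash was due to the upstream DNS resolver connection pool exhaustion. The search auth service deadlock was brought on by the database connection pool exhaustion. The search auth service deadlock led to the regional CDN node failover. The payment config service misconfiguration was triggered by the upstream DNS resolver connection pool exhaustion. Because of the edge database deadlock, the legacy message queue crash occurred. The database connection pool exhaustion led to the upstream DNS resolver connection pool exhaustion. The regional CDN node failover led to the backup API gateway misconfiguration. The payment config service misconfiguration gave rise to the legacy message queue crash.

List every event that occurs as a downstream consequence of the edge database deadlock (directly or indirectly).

the backup API gateway misconfiguration, the legacy message queue crash, the message queue connection pool exhaustion, the regional CDN node failover

Direct effects: the legacy message queue crash, the regional CDN node failover, the backup API gateway misconfiguration.
2 steps out: the message queue connection pool exhaustion.
Not reachable from it: the database connection pool exhaustion, the upstream DNS resolver connection pool exhaustion, the load balancer deadlock, the payment config service misconfiguration, the search auth service deadlock.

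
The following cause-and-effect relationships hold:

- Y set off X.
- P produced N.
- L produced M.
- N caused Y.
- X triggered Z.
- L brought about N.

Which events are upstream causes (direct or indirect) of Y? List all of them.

L, N, P

Immediate cause of Y: N.
Further upstream: L, P.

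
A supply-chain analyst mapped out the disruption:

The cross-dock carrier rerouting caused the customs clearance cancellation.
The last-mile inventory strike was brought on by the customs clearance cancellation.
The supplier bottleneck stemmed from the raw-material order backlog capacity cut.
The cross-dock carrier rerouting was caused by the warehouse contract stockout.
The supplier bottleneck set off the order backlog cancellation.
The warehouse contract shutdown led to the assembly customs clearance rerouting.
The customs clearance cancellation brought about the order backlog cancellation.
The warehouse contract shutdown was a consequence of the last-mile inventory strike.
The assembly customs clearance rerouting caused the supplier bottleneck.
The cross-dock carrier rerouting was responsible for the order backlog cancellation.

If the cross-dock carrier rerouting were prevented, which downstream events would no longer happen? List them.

the assembly customs clearance rerouting, the customs clearance cancellation, the last-mile inventory strike, the warehouse contract shutdown

Downstream of the cross-dock carrier rerouting: the customs clearance cancellation, the last-mile inventory strike, the warehouse contract shutdown, the assembly customs clearance rerouting, the supplier bottleneck, the order backlog cancellation.
Of those, still caused via another path: the supplier bottleneck, the order backlog cancellation.
The remainder have no surviving cause.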